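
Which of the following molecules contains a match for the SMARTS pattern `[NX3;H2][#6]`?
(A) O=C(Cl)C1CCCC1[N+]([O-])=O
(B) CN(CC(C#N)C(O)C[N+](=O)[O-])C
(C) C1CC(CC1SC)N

C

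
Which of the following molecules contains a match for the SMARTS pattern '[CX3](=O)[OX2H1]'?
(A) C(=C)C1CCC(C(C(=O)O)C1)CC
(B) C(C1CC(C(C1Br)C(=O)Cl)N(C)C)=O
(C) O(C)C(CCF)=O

A

[CX3](=O)[OX2H1] describes an sp2 carbon double-bonded to O and single-bonded to an -OH oxygen (a carboxylic acid).
(A) contains a carboxylic acid group (-C(=O)OH), which satisfies every atom and bond constraint.
(B) has an aldehyde (-CHO) but there is no singly-bonded oxygen on the carbonyl carbon.
(C) has a methyl-ester group (-C(=O)OCH3) but the singly-bonded O has no H (OX2H0, not OX2H1).
So the answer is (A).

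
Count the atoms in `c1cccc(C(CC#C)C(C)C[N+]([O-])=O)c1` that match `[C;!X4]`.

2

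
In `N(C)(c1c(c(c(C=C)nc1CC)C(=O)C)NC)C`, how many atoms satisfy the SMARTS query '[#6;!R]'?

Check the 18 heavy atoms by environment: 1× n (aromatic, in 6-ring) → no; 5× c (aromatic, in 6-ring) → no; 2× N (acyclic) → no; 9× C (acyclic) → match; 1× O (acyclic) → no.
That gives 9 matching atoms.

9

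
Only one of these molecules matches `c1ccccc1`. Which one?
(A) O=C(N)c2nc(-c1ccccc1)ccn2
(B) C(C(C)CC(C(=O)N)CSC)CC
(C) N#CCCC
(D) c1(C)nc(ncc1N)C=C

A

c1ccccc1 describes six aromatic carbons in a ring (a benzene ring).
(A) contains a phenyl ring, which satisfies every atom and bond constraint.
(B) has a methyl group (-CH3) but no six-membered all-carbon aromatic ring is present.
(C) has a methyl group (-CH3) but no six-membered all-carbon aromatic ring is present.
(D) has a methyl group (-CH3) but no six-membered all-carbon aromatic ring is present.
So the answer is (A).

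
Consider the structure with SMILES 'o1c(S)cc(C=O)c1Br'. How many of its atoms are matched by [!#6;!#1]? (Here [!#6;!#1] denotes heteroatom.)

4

The query [!#6;!#1] means: not carbon and not hydrogen — any heteroatom.
Check the 9 heavy atoms by environment: 1× o (aromatic) → match; 4× c (aromatic) → no; 1× Br → match; 1× C → no; 1× O → match; 1× S → match.
Summing the matching environments: 1 + 1 + 1 + 1 = 4 matching atoms.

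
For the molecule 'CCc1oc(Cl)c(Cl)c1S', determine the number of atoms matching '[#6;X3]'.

4

The query [#6;X3] means: any carbon (aromatic or not) with three total connections.
Check the 10 heavy atoms by environment: 1× o (aromatic, X2) → no; 4× c (aromatic, X3) → match; 1× S (X2) → no; 2× Cl (X1) → no; 2× C (X4) → no.
That gives 4 matching atoms.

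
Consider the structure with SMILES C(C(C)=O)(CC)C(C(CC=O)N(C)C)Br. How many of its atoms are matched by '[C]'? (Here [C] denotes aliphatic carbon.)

11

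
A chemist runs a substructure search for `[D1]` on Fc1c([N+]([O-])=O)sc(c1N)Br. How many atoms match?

5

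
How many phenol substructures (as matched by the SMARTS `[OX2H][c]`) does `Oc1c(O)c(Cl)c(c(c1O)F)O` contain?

[OX2H][c] is the SMARTS for a phenol: a hydroxyl oxygen attached to an aromatic carbon.
The molecule carries 4 separate instances of a hydroxyl group (-OH) meeting every constraint; each maps to a distinct set of atoms, giving 4 matches.

4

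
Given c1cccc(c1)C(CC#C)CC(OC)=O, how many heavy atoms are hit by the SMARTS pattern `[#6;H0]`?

3

The query [#6;H0] means: any carbon with no attached hydrogen.
Check the 15 heavy atoms by environment: 2× C (H2) → no; 2× C (H1) → no; 2× C (H0) → match; 2× O (H0) → no; 1× C (H3) → no; 1× c (aromatic, H0) → match; 5× c (aromatic, H1) → no.
Summing the matching environments: 2 + 1 = 3 matching atoms.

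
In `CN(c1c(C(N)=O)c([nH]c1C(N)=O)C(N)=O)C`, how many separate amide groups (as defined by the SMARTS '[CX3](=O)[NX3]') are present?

3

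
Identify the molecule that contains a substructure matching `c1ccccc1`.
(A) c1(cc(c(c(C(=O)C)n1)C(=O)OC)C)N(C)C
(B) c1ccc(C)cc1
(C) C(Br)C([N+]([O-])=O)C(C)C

B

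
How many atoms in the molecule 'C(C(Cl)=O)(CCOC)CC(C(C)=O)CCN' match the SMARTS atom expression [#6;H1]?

2

The query [#6;H1] means: any carbon bearing exactly one hydrogen.
Check the 16 heavy atoms by environment: 5× C (H2) → no; 2× C (H1) → match; 3× O (H0) → no; 2× C (H3) → no; 2× C (H0) → no; 1× Cl (H0) → no; 1× N (H2) → no.
That gives 2 matching atoms.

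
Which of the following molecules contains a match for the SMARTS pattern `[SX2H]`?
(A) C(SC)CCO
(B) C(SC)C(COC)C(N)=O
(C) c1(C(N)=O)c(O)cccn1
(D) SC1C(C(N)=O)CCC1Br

D

[SX2H] describes an aliphatic sulfur with two connections, one being H (a thiol).
(A) has a methylthio ether (-SCH3) but the sulfur has H0 (bonded to two carbons), not H1.
(B) has a methylthio ether (-SCH3) but the sulfur has H0 (bonded to two carbons), not H1.
(C) has a hydroxyl group (-OH) but it is an -OH, not an -SH.
(D) contains a thiol (-SH), which satisfies every atom and bond constraint.
So the answer is (D).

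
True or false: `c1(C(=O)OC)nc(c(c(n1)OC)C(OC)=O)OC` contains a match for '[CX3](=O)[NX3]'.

False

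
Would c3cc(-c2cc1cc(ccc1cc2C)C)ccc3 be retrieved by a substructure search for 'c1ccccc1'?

The pattern c1ccccc1 describes six aromatic carbons in a ring — a benzene ring.
The molecule carries a phenyl ring, whose atoms satisfy every constraint of the query, so the pattern matches.

Yes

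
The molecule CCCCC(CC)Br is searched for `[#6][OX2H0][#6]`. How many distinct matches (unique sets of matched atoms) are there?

[#6][OX2H0][#6] is the SMARTS for an ether: an aliphatic oxygen bridging two carbons with no H on the oxygen.
No fragment in the molecule satisfies every constraint, giving 0 matches.

0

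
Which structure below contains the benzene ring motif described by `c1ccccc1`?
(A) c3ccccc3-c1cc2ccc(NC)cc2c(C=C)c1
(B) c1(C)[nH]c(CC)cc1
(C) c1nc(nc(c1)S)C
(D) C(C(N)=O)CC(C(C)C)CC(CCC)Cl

A

c1ccccc1 describes six aromatic carbons in a ring (a benzene ring).
(A) contains a phenyl ring, which satisfies every atom and bond constraint.
(B) has a methyl group (-CH3) but no six-membered all-carbon aromatic ring is present.
(C) has a methyl group (-CH3) but no six-membered all-carbon aromatic ring is present.
(D) has a methyl group (-CH3) but no six-membered all-carbon aromatic ring is present.
So the answer is (A).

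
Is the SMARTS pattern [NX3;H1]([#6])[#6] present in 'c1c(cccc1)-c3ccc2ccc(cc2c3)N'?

The pattern [NX3;H1]([#6])[#6] describes a trivalent nitrogen with one H, bonded to two carbons — a secondary amine.
The closest candidate here is a primary amino group (-NH2), but the nitrogen has H2 and only one carbon neighbour. No other fragment satisfies the full query, so there is no match.

No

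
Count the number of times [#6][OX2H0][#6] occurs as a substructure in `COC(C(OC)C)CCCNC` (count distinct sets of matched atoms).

2

[#6][OX2H0][#6] is the SMARTS for an ether: an aliphatic oxygen bridging two carbons with no H on the oxygen.
The molecule carries 2 separate instances of a methoxy ether (-OCH3) meeting every constraint; each maps to a distinct set of atoms, giving 2 matches.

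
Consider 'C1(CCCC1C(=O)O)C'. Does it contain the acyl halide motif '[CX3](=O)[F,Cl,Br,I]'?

No

The pattern [CX3](=O)[F,Cl,Br,I] describes a carbonyl carbon bonded to a halogen — an acyl halide.
The closest candidate here is a carboxylic acid group (-C(=O)OH), but the carbonyl is bonded to -OH, not to a halogen. No other fragment satisfies the full query, so there is no match.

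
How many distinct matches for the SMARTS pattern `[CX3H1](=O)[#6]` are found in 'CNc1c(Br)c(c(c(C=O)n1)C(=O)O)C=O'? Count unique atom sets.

[CX3H1](=O)[#6] is the SMARTS for an aldehyde: an sp2 carbon with one H, double-bonded to O and single-bonded to carbon.
The molecule carries 2 separate instances of an aldehyde (-CHO) meeting every constraint; each maps to a distinct set of atoms, giving 2 matches.

2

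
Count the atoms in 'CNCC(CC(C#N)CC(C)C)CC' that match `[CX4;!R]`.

11

Check the 14 heavy atoms by environment: 11× C (X4, acyclic) → match; 1× C (X2, acyclic) → no; 1× N (X1, acyclic) → no; 1× N (X3, acyclic) → no.
That gives 11 matching atoms.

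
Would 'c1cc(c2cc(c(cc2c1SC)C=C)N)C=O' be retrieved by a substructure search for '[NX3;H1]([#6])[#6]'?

No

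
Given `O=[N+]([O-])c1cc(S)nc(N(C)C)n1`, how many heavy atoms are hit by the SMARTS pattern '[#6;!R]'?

2

The query [#6;!R] means: carbon not in any ring.
Check the 13 heavy atoms by environment: 2× n (aromatic, in 6-ring) → no; 4× c (aromatic, in 6-ring) → no; 1× N (acyclic) → no; 2× C (acyclic) → match; 1× S (acyclic) → no; 1× N (charge +1, acyclic) → no; 1× O (charge -1, acyclic) → no; 1× O (acyclic) → no.
That gives 2 matching atoms.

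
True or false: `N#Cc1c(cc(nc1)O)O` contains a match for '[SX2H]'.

The pattern [SX2H] describes an aliphatic sulfur with two connections, one being H — a thiol.
The closest candidate here is a hydroxyl group (-OH), but it is an -OH, not an -SH. No other fragment satisfies the full query, so there is no match.

False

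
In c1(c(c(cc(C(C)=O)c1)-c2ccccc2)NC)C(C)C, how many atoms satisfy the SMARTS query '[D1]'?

The query [D1] means: atom with exactly one heavy-atom neighbour (degree 1).
Check the 20 heavy atoms by environment: 5× c (aromatic, D3) → no; 7× c (aromatic, D2) → no; 2× C (D3) → no; 4× C (D1) → match; 1× O (D1) → match; 1× N (D2) → no.
Summing the matching environments: 4 + 1 = 5 matching atoms.

5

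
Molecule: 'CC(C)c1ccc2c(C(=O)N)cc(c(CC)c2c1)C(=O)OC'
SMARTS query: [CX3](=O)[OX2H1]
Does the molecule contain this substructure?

No

The pattern [CX3](=O)[OX2H1] describes an sp2 carbon double-bonded to O and single-bonded to an -OH oxygen — a carboxylic acid.
The closest candidate here is a methyl-ester group (-C(=O)OCH3), but the singly-bonded O has no H (OX2H0, not OX2H1). No other fragment satisfies the full query, so there is no match.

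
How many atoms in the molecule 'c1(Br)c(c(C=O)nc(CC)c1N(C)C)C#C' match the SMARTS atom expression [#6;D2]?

The query [#6;D2] means: any carbon bonded to exactly two heavy atoms.
Check the 16 heavy atoms by environment: 1× n (aromatic, D2) → no; 5× c (aromatic, D3) → no; 3× C (D2) → match; 4× C (D1) → no; 1× Br (D1) → no; 1× O (D1) → no; 1× N (D3) → no.
That gives 3 matching atoms.

3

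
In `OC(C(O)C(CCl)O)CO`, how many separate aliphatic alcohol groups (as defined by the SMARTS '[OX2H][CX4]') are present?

4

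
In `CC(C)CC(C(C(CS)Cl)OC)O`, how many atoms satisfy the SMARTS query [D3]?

4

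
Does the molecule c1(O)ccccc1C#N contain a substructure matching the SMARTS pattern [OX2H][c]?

The pattern [OX2H][c] describes a hydroxyl oxygen attached to an aromatic carbon — a phenol.
The molecule carries a hydroxyl group (-OH), whose atoms satisfy every constraint of the query, so the pattern matches.

Yes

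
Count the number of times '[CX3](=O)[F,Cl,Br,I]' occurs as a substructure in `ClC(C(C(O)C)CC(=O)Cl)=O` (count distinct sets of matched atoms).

[CX3](=O)[F,Cl,Br,I] is the SMARTS for an acyl halide: a carbonyl carbon bonded to a halogen.
The molecule carries 2 separate instances of an acyl chloride (-C(=O)Cl) meeting every constraint; each maps to a distinct set of atoms, giving 2 matches.

2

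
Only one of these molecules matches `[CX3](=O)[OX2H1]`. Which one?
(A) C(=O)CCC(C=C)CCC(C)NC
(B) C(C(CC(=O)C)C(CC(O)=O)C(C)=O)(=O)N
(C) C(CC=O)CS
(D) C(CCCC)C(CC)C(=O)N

[CX3](=O)[OX2H1] describes an sp2 carbon double-bonded to O and single-bonded to an -OH oxygen (a carboxylic acid).
(A) has an aldehyde (-CHO) but there is no singly-bonded oxygen on the carbonyl carbon.
(B) contains a carboxylic acid group (-C(=O)OH), which satisfies every atom and bond constraint.
(C) has an aldehyde (-CHO) but there is no singly-bonded oxygen on the carbonyl carbon.
(D) has a primary amide (-C(=O)NH2) but the carbonyl is bonded to N, not to an -OH oxygen.
So the answer is (B).

B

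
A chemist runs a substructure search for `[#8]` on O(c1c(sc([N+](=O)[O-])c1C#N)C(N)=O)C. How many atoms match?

4

Check the 15 heavy atoms by environment: 1× s (aromatic) → no; 4× c (aromatic) → no; 3× C → no; 3× O → match; 2× N → no; 1× N (charge +1) → no; 1× O (charge -1) → match.
Summing the matching environments: 3 + 1 = 4 matching atoms.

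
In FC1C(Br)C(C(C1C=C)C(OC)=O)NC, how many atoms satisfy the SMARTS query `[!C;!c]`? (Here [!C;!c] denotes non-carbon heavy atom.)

The query [!C;!c] means: neither aliphatic nor aromatic carbon — same as [!#6].
Check the 15 heavy atoms by environment: 10× C → no; 1× N → match; 1× Br → match; 1× F → match; 2× O → match.
Summing the matching environments: 1 + 1 + 1 + 2 = 5 matching atoms.

5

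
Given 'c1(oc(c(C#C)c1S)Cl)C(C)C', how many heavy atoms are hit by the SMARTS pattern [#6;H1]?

2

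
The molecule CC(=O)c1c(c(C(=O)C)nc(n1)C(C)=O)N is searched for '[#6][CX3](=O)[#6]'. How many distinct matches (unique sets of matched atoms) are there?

[#6][CX3](=O)[#6] is the SMARTS for a ketone: a carbonyl carbon (no H) flanked by two carbons.
The molecule carries 3 separate instances of an acetyl/ketone group (-C(=O)CH3) meeting every constraint; each maps to a distinct set of atoms, giving 3 matches.

3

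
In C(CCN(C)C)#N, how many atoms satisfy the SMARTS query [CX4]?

4

The query [CX4] means: C with X4: aliphatic carbon with exactly 4 total connections (bonds + H).
Check the 7 heavy atoms by environment: 4× C (X4) → match; 1× C (X2) → no; 1× N (X1) → no; 1× N (X3) → no.
That gives 4 matching atoms.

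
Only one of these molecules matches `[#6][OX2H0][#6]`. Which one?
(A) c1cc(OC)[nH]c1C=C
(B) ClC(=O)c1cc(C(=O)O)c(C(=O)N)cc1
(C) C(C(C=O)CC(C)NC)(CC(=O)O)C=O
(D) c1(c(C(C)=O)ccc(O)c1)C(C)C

A

[#6][OX2H0][#6] describes an aliphatic oxygen bridging two carbons with no H on the oxygen (an ether).
(A) contains a methoxy ether (-OCH3), which satisfies every atom and bond constraint.
(B) has a carboxylic acid group (-C(=O)OH) but the -OH oxygen has H1; the =O is OX1, not OX2.
(C) has a carboxylic acid group (-C(=O)OH) but the -OH oxygen has H1; the =O is OX1, not OX2.
(D) has a hydroxyl group (-OH) but the oxygen has H1, not H0 bridging two carbons.
So the answer is (A).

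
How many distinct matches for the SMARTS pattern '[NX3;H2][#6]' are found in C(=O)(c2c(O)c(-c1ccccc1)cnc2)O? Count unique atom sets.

[NX3;H2][#6] is the SMARTS for a primary amine: a trivalent nitrogen with two H attached to carbon.
No fragment in the molecule satisfies every constraint, giving 0 matches.

0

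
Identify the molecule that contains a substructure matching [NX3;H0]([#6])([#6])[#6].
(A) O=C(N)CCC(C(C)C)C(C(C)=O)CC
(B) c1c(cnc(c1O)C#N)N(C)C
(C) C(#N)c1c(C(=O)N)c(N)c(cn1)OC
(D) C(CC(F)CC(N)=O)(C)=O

B

[NX3;H0]([#6])([#6])[#6] describes a trivalent nitrogen with no H, bonded to three carbons (a tertiary amine).
(A) has a primary amide (-C(=O)NH2) but the amide nitrogen has H2 and only one carbon neighbour.
(B) contains a dimethylamino group (-N(CH3)2), which satisfies every atom and bond constraint.
(C) has a primary amide (-C(=O)NH2) but the amide nitrogen has H2 and only one carbon neighbour.
(D) has a primary amide (-C(=O)NH2) but the amide nitrogen has H2 and only one carbon neighbour.
So the answer is (B).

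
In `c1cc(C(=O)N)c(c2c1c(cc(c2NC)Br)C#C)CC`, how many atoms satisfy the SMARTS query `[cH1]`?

3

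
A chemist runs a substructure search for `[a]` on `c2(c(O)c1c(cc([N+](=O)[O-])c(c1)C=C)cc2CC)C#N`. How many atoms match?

10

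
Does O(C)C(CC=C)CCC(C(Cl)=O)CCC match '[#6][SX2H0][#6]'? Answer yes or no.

No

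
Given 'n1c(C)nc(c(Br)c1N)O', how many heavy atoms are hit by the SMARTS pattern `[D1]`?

Check the 10 heavy atoms by environment: 2× n (aromatic, D2) → no; 4× c (aromatic, D3) → no; 1× Br (D1) → match; 1× C (D1) → match; 1× N (D1) → match; 1× O (D1) → match.
Summing the matching environments: 1 + 1 + 1 + 1 = 4 matching atoms.

4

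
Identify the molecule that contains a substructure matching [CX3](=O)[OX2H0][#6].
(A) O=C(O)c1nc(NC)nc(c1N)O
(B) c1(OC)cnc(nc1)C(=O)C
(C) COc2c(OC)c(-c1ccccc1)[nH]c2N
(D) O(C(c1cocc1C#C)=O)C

D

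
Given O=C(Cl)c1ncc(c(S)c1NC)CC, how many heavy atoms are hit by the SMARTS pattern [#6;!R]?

4

The query [#6;!R] means: carbon not in any ring.
Check the 14 heavy atoms by environment: 1× n (aromatic, in 6-ring) → no; 5× c (aromatic, in 6-ring) → no; 4× C (acyclic) → match; 1× N (acyclic) → no; 1× S (acyclic) → no; 1× O (acyclic) → no; 1× Cl (acyclic) → no.
That gives 4 matching atoms.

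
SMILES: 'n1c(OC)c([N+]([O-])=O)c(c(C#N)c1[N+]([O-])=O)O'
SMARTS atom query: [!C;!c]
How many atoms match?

10

The query [!C;!c] means: neither aliphatic nor aromatic carbon — same as [!#6].
Check the 17 heavy atoms by environment: 1× n (aromatic) → match; 5× c (aromatic) → no; 4× O → match; 2× C → no; 2× N (charge +1) → match; 2× O (charge -1) → match; 1× N → match.
Summing the matching environments: 1 + 4 + 2 + 2 + 1 = 10 matching atoms.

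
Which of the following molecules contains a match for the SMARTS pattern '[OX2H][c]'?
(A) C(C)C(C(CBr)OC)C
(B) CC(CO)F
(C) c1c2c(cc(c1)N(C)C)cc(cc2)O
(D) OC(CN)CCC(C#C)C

[OX2H][c] describes a hydroxyl oxygen attached to an aromatic carbon (a phenol).
(A) has a methoxy ether (-OCH3) but the oxygen has H0, not H1.
(B) has a hydroxyl group (-OH) but the -OH is on an aliphatic carbon, not an aromatic c.
(C) contains a hydroxyl group (-OH), which satisfies every atom and bond constraint.
(D) has a hydroxyl group (-OH) but the -OH is on an aliphatic carbon, not an aromatic c.
So the answer is (C).

C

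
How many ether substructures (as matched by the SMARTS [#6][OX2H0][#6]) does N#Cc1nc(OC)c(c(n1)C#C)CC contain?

1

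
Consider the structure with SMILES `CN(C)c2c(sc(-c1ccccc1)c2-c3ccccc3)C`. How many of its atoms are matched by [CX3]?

The query [CX3] means: C with X3: aliphatic carbon with exactly 3 total connections.
Check the 21 heavy atoms by environment: 1× s (aromatic, X2) → no; 16× c (aromatic, X3) → no; 3× C (X4) → no; 1× N (X3) → no.
No environment satisfies the query, so 0 matching atoms.

0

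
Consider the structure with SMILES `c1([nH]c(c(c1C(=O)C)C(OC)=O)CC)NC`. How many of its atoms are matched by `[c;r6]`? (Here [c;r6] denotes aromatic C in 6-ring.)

0

Check the 16 heavy atoms by environment: 1× n (aromatic, in 5-ring) → no; 4× c (aromatic, in 5-ring) → no; 7× C (acyclic) → no; 3× O (acyclic) → no; 1× N (acyclic) → no.
No environment satisfies the query, so 0 matching atoms.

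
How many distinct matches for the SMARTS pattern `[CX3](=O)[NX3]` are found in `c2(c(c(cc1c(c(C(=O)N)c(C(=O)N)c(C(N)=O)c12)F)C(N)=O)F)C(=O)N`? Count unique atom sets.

5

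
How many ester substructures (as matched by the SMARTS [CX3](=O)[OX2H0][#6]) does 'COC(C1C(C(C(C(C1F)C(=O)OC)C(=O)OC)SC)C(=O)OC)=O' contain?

[CX3](=O)[OX2H0][#6] is the SMARTS for an ester: a carbonyl carbon bonded to an oxygen that is itself bonded to carbon (no H on that O).
The molecule carries 4 separate instances of a methyl-ester group (-C(=O)OCH3) meeting every constraint; each maps to a distinct set of atoms, giving 4 matches.

4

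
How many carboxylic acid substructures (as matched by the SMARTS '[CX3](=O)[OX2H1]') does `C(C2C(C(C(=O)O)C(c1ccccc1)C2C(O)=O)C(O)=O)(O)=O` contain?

4

[CX3](=O)[OX2H1] is the SMARTS for a carboxylic acid: an sp2 carbon double-bonded to O and single-bonded to an -OH oxygen.
The molecule carries 4 separate instances of a carboxylic acid group (-C(=O)OH) meeting every constraint; each maps to a distinct set of atoms, giving 4 matches.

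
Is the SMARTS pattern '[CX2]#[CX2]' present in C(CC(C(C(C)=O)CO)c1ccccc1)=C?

No

The pattern [CX2]#[CX2] describes a carbon-carbon triple bond — an alkyne.
The closest candidate here is a vinyl group (-CH=CH2), but the C=C is a double bond; both carbons are CX3, not CX2. No other fragment satisfies the full query, so there is no match.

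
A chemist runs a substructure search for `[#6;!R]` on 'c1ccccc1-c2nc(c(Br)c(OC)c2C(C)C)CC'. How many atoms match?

6

Check the 20 heavy atoms by environment: 1× n (aromatic, in 6-ring) → no; 11× c (aromatic, in 6-ring) → no; 1× Br (acyclic) → no; 1× O (acyclic) → no; 6× C (acyclic) → match.
That gives 6 matching atoms.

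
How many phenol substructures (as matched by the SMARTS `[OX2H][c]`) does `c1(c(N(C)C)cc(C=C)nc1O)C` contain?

[OX2H][c] is the SMARTS for a phenol: a hydroxyl oxygen attached to an aromatic carbon.
Exactly one fragment in the molecule meets all constraints, giving 1 match.

1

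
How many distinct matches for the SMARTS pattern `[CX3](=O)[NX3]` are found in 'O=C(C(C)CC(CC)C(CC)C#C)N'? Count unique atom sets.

1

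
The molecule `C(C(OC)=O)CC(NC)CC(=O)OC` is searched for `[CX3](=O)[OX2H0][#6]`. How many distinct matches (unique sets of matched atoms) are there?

2

[CX3](=O)[OX2H0][#6] is the SMARTS for an ester: a carbonyl carbon bonded to an oxygen that is itself bonded to carbon (no H on that O).
The molecule carries 2 separate instances of a methyl-ester group (-C(=O)OCH3) meeting every constraint; each maps to a distinct set of atoms, giving 2 matches.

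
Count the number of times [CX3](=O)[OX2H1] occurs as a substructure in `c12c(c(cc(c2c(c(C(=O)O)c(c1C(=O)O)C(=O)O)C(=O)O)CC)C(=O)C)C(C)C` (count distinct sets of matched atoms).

[CX3](=O)[OX2H1] is the SMARTS for a carboxylic acid: an sp2 carbon double-bonded to O and single-bonded to an -OH oxygen.
The molecule carries 4 separate instances of a carboxylic acid group (-C(=O)OH) meeting every constraint; each maps to a distinct set of atoms, giving 4 matches.

4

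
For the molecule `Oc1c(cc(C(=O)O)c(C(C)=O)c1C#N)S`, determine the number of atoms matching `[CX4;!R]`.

The query [CX4;!R] means: aliphatic carbon with four total connections, not in a ring.
Check the 16 heavy atoms by environment: 6× c (aromatic, X3, in 6-ring) → no; 2× O (X2, acyclic) → no; 2× C (X3, acyclic) → no; 2× O (X1, acyclic) → no; 1× C (X4, acyclic) → match; 1× S (X2, acyclic) → no; 1× C (X2, acyclic) → no; 1× N (X1, acyclic) → no.
That gives 1 matching atom.

1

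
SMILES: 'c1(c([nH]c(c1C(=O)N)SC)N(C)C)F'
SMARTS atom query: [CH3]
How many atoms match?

3

The query [CH3] means: aliphatic carbon with exactly three hydrogens.
Check the 14 heavy atoms by environment: 1× n (aromatic, H1) → no; 4× c (aromatic, H0) → no; 1× C (H0) → no; 1× O (H0) → no; 1× N (H2) → no; 1× S (H0) → no; 3× C (H3) → match; 1× F (H0) → no; 1× N (H0) → no.
That gives 3 matching atoms.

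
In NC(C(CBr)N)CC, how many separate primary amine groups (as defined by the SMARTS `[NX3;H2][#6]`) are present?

2

[NX3;H2][#6] is the SMARTS for a primary amine: a trivalent nitrogen with two H attached to carbon.
The molecule carries 2 separate instances of a primary amino group (-NH2) meeting every constraint; each maps to a distinct set of atoms, giving 2 matches.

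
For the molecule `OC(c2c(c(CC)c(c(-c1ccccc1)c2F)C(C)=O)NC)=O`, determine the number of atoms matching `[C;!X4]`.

The query [C;!X4] means: aliphatic carbon that does not have four total connections.
Check the 23 heavy atoms by environment: 12× c (aromatic, X3) → no; 4× C (X4) → no; 2× C (X3) → match; 2× O (X1) → no; 1× O (X2) → no; 1× F (X1) → no; 1× N (X3) → no.
That gives 2 matching atoms.

2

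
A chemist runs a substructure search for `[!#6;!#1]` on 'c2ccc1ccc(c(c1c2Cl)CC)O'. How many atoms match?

2

The query [!#6;!#1] means: not carbon and not hydrogen — any heteroatom.
Check the 14 heavy atoms by environment: 10× c (aromatic) → no; 1× O → match; 2× C → no; 1× Cl → match.
Summing the matching environments: 1 + 1 = 2 matching atoms.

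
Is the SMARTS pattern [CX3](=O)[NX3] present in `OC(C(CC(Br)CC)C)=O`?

No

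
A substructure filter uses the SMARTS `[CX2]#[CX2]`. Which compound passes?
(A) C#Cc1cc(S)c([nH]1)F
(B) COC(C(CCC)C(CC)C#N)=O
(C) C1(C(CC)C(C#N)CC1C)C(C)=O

A

[CX2]#[CX2] describes a carbon-carbon triple bond (an alkyne).
(A) contains an ethynyl group (-C#CH), which satisfies every atom and bond constraint.
(B) has a nitrile (-C#N) but the triple bond is C#N, not C#C.
(C) has a nitrile (-C#N) but the triple bond is C#N, not C#C.
So the answer is (A).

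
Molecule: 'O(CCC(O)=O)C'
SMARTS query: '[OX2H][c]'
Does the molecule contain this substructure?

No

The pattern [OX2H][c] describes a hydroxyl oxygen attached to an aromatic carbon — a phenol.
The closest candidate here is a methoxy ether (-OCH3), but the oxygen has H0, not H1. No other fragment satisfies the full query, so there is no match.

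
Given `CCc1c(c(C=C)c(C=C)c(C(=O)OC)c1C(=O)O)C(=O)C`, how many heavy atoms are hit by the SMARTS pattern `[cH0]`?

6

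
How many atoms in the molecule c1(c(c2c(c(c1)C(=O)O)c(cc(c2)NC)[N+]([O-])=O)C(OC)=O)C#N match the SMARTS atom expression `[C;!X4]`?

3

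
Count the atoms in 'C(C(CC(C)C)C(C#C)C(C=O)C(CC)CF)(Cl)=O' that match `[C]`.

15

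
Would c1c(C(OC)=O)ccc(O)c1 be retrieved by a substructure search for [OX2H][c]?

Yes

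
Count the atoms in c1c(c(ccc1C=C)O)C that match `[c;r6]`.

6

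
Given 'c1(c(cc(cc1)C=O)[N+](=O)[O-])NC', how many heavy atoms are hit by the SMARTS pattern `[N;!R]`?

2

The query [N;!R] means: aliphatic nitrogen not in a ring.
Check the 13 heavy atoms by environment: 6× c (aromatic, in 6-ring) → no; 1× N (charge +1, acyclic) → match; 1× O (charge -1, acyclic) → no; 2× O (acyclic) → no; 2× C (acyclic) → no; 1× N (acyclic) → match.
Summing the matching environments: 1 + 1 = 2 matching atoms.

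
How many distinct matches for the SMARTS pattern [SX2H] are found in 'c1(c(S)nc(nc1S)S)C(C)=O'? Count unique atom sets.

3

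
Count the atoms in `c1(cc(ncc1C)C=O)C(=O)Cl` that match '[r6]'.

The query [r6] means: r6 matches atoms in a six-membered ring.
Check the 12 heavy atoms by environment: 1× n (aromatic, in 6-ring) → match; 5× c (aromatic, in 6-ring) → match; 3× C (acyclic) → no; 2× O (acyclic) → no; 1× Cl (acyclic) → no.
Summing the matching environments: 1 + 5 = 6 matching atoms.

6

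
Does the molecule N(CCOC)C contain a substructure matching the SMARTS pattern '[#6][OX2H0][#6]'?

The pattern [#6][OX2H0][#6] describes an aliphatic oxygen bridging two carbons with no H on the oxygen — an ether.
The molecule carries a methoxy ether (-OCH3), whose atoms satisfy every constraint of the query, so the pattern matches.

Yes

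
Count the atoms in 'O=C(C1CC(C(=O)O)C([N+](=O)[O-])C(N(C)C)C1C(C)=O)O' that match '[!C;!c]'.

The query [!C;!c] means: neither aliphatic nor aromatic carbon — same as [!#6].
Check the 21 heavy atoms by environment: 12× C → no; 6× O → match; 1× N → match; 1× N (charge +1) → match; 1× O (charge -1) → match.
Summing the matching environments: 6 + 1 + 1 + 1 = 9 matching atoms.

9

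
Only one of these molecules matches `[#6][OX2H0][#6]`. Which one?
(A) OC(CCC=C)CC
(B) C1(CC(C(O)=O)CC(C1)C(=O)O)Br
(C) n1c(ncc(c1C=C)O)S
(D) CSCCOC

D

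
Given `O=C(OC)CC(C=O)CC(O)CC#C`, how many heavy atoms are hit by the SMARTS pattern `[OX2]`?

2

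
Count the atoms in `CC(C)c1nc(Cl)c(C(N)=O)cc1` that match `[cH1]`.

2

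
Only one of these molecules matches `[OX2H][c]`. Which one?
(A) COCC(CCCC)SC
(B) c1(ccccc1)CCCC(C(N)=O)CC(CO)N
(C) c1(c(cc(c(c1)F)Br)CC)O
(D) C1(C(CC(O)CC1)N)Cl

[OX2H][c] describes a hydroxyl oxygen attached to an aromatic carbon (a phenol).
(A) has a methoxy ether (-OCH3) but the oxygen has H0, not H1.
(B) has a hydroxyl group (-OH) but the -OH is on an aliphatic carbon, not an aromatic c.
(C) contains a hydroxyl group (-OH), which satisfies every atom and bond constraint.
(D) has a hydroxyl group (-OH) but the -OH is on an aliphatic carbon, not an aromatic c.
So the answer is (C).

C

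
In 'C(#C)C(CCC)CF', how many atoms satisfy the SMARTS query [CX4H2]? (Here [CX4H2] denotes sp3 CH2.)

The query [CX4H2] means: sp3 carbon (X4) with exactly two hydrogens.
Check the 8 heavy atoms by environment: 3× C (H2, X4) → match; 1× C (H1, X4) → no; 1× F (H0, X1) → no; 1× C (H3, X4) → no; 1× C (H0, X2) → no; 1× C (H1, X2) → no.
That gives 3 matching atoms.

3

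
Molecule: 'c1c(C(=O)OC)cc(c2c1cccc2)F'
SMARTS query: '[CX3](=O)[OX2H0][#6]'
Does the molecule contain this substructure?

Yes

The pattern [CX3](=O)[OX2H0][#6] describes a carbonyl carbon bonded to an oxygen that is itself bonded to carbon (no H on that O) — an ester.
The molecule carries a methyl-ester group (-C(=O)OCH3), whose atoms satisfy every constraint of the query, so the pattern matches.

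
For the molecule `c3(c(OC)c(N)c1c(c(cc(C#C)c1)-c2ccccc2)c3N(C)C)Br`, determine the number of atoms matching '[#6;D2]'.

The query [#6;D2] means: any carbon bonded to exactly two heavy atoms.
Check the 25 heavy atoms by environment: 9× c (aromatic, D3) → no; 7× c (aromatic, D2) → match; 1× C (D2) → match; 4× C (D1) → no; 1× N (D3) → no; 1× Br (D1) → no; 1× N (D1) → no; 1× O (D2) → no.
Summing the matching environments: 7 + 1 = 8 matching atoms.

8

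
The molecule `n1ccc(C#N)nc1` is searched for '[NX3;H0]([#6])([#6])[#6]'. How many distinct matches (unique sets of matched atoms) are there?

0

[NX3;H0]([#6])([#6])[#6] is the SMARTS for a tertiary amine: a trivalent nitrogen with no H, bonded to three carbons.
No fragment in the molecule satisfies every constraint, giving 0 matches.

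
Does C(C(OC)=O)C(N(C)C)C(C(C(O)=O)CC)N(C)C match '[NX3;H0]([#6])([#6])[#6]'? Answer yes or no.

Yes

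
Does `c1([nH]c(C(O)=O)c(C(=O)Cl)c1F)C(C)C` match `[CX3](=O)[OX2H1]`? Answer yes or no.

Yes

The pattern [CX3](=O)[OX2H1] describes an sp2 carbon double-bonded to O and single-bonded to an -OH oxygen — a carboxylic acid.
The molecule carries a carboxylic acid group (-C(=O)OH), whose atoms satisfy every constraint of the query, so the pattern matches.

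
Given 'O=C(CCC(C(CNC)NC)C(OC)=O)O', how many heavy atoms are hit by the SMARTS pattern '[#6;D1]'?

The query [#6;D1] means: carbon bonded to exactly one heavy atom.
Check the 16 heavy atoms by environment: 3× C (D2) → no; 4× C (D3) → no; 2× N (D2) → no; 3× C (D1) → match; 3× O (D1) → no; 1× O (D2) → no.
That gives 3 matching atoms.

3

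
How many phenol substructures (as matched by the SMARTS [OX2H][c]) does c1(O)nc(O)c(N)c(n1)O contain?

3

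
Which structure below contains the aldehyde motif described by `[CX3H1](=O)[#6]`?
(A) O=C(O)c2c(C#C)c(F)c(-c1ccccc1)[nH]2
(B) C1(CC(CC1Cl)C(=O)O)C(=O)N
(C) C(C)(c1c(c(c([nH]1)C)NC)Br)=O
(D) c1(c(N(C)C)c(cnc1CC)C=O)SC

[CX3H1](=O)[#6] describes an sp2 carbon with one H, double-bonded to O and single-bonded to carbon (an aldehyde).
(A) has a carboxylic acid group (-C(=O)OH) but the carbonyl carbon has H0 and is bonded to O, not H1.
(B) has a carboxylic acid group (-C(=O)OH) but the carbonyl carbon has H0 and is bonded to O, not H1.
(C) has an acetyl/ketone group (-C(=O)CH3) but the carbonyl carbon has H0 (two carbon neighbours), not H1.
(D) contains an aldehyde (-CHO), which satisfies every atom and bond constraint.
So the answer is (D).

D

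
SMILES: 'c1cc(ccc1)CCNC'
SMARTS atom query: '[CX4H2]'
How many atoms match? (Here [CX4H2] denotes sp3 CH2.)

2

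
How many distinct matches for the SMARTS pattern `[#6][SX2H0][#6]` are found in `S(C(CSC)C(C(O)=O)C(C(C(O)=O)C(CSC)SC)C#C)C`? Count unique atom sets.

4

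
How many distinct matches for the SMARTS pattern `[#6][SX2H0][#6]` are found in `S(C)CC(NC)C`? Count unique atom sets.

[#6][SX2H0][#6] is the SMARTS for a thioether: an aliphatic sulfur bridging two carbons with no H on the sulfur.
Exactly one fragment in the molecule meets all constraints, giving 1 match.

1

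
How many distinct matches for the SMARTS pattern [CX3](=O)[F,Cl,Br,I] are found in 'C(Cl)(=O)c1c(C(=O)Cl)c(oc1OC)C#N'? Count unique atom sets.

2

[CX3](=O)[F,Cl,Br,I] is the SMARTS for an acyl halide: a carbonyl carbon bonded to a halogen.
The molecule carries 2 separate instances of an acyl chloride (-C(=O)Cl) meeting every constraint; each maps to a distinct set of atoms, giving 2 matches.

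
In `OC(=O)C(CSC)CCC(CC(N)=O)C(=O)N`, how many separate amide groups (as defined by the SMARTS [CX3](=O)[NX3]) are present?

2

[CX3](=O)[NX3] is the SMARTS for an amide: a carbonyl carbon bonded to a trivalent nitrogen.
The molecule carries 2 separate instances of a primary amide (-C(=O)NH2) meeting every constraint; each maps to a distinct set of atoms, giving 2 matches.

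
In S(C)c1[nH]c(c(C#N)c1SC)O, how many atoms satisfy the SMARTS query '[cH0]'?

Check the 12 heavy atoms by environment: 1× n (aromatic, H1) → no; 4× c (aromatic, H0) → match; 1× C (H0) → no; 1× N (H0) → no; 2× S (H0) → no; 2× C (H3) → no; 1× O (H1) → no.
That gives 4 matching atoms.

4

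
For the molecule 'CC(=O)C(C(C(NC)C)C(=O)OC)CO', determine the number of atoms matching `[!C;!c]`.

5

The query [!C;!c] means: neither aliphatic nor aromatic carbon — same as [!#6].
Check the 15 heavy atoms by environment: 10× C → no; 4× O → match; 1× N → match.
Summing the matching environments: 4 + 1 = 5 matching atoms.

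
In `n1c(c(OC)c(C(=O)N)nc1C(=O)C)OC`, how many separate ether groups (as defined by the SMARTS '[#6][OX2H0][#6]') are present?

[#6][OX2H0][#6] is the SMARTS for an ether: an aliphatic oxygen bridging two carbons with no H on the oxygen.
The molecule carries 2 separate instances of a methoxy ether (-OCH3) meeting every constraint; each maps to a distinct set of atoms, giving 2 matches.

2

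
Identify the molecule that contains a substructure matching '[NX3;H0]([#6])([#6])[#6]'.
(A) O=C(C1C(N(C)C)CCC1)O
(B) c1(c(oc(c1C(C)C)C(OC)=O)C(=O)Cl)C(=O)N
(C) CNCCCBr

[NX3;H0]([#6])([#6])[#6] describes a trivalent nitrogen with no H, bonded to three carbons (a tertiary amine).
(A) contains a dimethylamino group (-N(CH3)2), which satisfies every atom and bond constraint.
(B) has a primary amide (-C(=O)NH2) but the amide nitrogen has H2 and only one carbon neighbour.
(C) has an N-methylamino group (-NHCH3) but the nitrogen still has one H (H1), not H0.
So the answer is (A).

A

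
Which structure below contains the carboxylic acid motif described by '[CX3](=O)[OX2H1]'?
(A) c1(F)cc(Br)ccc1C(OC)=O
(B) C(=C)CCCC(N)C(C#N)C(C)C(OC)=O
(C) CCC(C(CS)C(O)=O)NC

C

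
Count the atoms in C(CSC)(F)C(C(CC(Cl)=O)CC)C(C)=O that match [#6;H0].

Check the 16 heavy atoms by environment: 3× C (H2) → no; 3× C (H1) → no; 3× C (H3) → no; 2× C (H0) → match; 2× O (H0) → no; 1× Cl (H0) → no; 1× S (H0) → no; 1× F (H0) → no.
That gives 2 matching atoms.

2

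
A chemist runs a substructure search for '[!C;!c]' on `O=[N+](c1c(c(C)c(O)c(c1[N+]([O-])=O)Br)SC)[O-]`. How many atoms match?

Check the 17 heavy atoms by environment: 6× c (aromatic) → no; 2× N (charge +1) → match; 2× O (charge -1) → match; 3× O → match; 2× C → no; 1× S → match; 1× Br → match.
Summing the matching environments: 2 + 2 + 3 + 1 + 1 = 9 matching atoms.

9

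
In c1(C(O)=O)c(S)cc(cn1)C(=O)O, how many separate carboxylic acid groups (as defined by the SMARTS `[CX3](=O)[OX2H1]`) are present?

[CX3](=O)[OX2H1] is the SMARTS for a carboxylic acid: an sp2 carbon double-bonded to O and single-bonded to an -OH oxygen.
The molecule carries 2 separate instances of a carboxylic acid group (-C(=O)OH) meeting every constraint; each maps to a distinct set of atoms, giving 2 matches.

2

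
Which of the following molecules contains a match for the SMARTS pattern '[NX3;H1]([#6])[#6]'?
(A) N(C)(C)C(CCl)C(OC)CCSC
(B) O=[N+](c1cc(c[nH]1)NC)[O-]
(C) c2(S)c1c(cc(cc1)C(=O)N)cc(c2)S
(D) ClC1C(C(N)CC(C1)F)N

B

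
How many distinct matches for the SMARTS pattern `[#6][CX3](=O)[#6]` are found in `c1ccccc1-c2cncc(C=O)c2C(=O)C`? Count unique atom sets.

1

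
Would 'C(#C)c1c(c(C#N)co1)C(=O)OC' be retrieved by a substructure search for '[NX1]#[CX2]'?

The pattern [NX1]#[CX2] describes a nitrogen triple-bonded to a two-connected carbon — a nitrile.
The molecule carries a nitrile (-C#N), whose atoms satisfy every constraint of the query, so the pattern matches.

Yes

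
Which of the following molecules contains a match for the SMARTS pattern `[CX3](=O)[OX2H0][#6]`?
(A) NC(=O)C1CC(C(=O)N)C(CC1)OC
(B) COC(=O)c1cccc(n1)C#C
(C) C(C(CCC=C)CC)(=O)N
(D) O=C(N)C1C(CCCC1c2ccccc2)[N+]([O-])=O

[CX3](=O)[OX2H0][#6] describes a carbonyl carbon bonded to an oxygen that is itself bonded to carbon (no H on that O) (an ester).
(A) has a methoxy ether (-OCH3) but the ether oxygen is not adjacent to a C=O carbon.
(B) contains a methyl-ester group (-C(=O)OCH3), which satisfies every atom and bond constraint.
(C) has a primary amide (-C(=O)NH2) but the carbonyl is bonded to N, not to an O-C linkage.
(D) has a primary amide (-C(=O)NH2) but the carbonyl is bonded to N, not to an O-C linkage.
So the answer is (B).

B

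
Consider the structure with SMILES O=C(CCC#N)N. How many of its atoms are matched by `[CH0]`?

2

The query [CH0] means: aliphatic carbon with no attached hydrogen.
Check the 7 heavy atoms by environment: 2× C (H2) → no; 2× C (H0) → match; 1× N (H0) → no; 1× O (H0) → no; 1× N (H2) → no.
That gives 2 matching atoms.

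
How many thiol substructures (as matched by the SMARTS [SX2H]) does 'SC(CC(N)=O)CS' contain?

[SX2H] is the SMARTS for a thiol: an aliphatic sulfur with two connections, one being H.
The molecule carries 2 separate instances of a thiol (-SH) meeting every constraint; each maps to a distinct set of atoms, giving 2 matches.

2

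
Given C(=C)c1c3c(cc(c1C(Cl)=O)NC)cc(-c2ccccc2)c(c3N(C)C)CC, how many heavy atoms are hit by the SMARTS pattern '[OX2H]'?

0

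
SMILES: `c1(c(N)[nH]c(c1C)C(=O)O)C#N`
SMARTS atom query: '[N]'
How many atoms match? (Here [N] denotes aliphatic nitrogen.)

The query [N] means: uppercase N matches aliphatic (non-aromatic) nitrogen only.
Check the 12 heavy atoms by environment: 1× n (aromatic) → no; 4× c (aromatic) → no; 3× C → no; 2× N → match; 2× O → no.
That gives 2 matching atoms.

2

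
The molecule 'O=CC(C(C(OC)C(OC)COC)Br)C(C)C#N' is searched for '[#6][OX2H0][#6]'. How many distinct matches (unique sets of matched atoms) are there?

[#6][OX2H0][#6] is the SMARTS for an ether: an aliphatic oxygen bridging two carbons with no H on the oxygen.
The molecule carries 3 separate instances of a methoxy ether (-OCH3) meeting every constraint; each maps to a distinct set of atoms, giving 3 matches.

3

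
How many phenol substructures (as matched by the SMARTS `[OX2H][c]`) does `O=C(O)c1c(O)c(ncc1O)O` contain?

3

[OX2H][c] is the SMARTS for a phenol: a hydroxyl oxygen attached to an aromatic carbon.
The molecule carries 3 separate instances of a hydroxyl group (-OH) meeting every constraint; each maps to a distinct set of atoms, giving 3 matches.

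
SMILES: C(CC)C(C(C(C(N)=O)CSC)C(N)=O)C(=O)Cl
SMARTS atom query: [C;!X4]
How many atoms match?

The query [C;!X4] means: aliphatic carbon that does not have four total connections.
Check the 18 heavy atoms by environment: 8× C (X4) → no; 1× S (X2) → no; 3× C (X3) → match; 3× O (X1) → no; 2× N (X3) → no; 1× Cl (X1) → no.
That gives 3 matching atoms.

3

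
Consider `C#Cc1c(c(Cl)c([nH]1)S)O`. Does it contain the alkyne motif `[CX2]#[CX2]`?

The pattern [CX2]#[CX2] describes a carbon-carbon triple bond — an alkyne.
The molecule carries an ethynyl group (-C#CH), whose atoms satisfy every constraint of the query, so the pattern matches.

Yes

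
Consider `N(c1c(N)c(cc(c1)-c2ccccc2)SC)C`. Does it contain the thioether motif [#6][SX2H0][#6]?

Yes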